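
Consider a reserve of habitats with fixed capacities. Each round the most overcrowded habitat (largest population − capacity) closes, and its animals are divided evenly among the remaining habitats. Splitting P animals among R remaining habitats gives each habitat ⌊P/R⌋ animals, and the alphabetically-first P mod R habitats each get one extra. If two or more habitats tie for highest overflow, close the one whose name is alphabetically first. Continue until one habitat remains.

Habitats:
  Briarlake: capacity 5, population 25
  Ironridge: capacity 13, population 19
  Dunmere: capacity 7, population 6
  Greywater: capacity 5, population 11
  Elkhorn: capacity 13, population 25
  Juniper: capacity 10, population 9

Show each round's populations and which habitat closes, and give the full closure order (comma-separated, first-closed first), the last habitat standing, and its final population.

Closure order: Briarlake, Elkhorn, Greywater, Ironridge, Dunmere
Last habitat: Juniper with 95 animals

Round 1: Briarlake=25 Dunmere=6 Elkhorn=25 Greywater=11 Ironridge=19 Juniper=9 → close Briarlake (overflow 20)
  25÷5 = 5 each, +1 to first 0
Round 2: Dunmere=11 Elkhorn=30 Greywater=16 Ironridge=24 Juniper=14 → close Elkhorn (overflow 17)
  30÷4 = 7 each, +1 to first 2
Round 3: Dunmere=19 Greywater=24 Ironridge=31 Juniper=21 → close Greywater (overflow 19)
  24÷3 = 8 each, +1 to first 0
Round 4: Dunmere=27 Ironridge=39 Juniper=29 → close Ironridge (overflow 26)
  39÷2 = 19 each, +1 to first 1
Round 5: Dunmere=47 Juniper=48 → close Dunmere (overflow 40)
  47÷1 = 47 each, +1 to first 0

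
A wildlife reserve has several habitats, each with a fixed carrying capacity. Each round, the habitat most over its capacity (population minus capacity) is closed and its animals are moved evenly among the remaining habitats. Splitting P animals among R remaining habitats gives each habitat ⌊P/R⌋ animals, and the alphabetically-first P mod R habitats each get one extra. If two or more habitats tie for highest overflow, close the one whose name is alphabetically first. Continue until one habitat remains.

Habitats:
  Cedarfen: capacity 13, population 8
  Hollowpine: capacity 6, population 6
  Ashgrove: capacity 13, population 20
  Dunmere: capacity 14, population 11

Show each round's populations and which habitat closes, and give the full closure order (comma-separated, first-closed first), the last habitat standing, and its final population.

Round 1: Ashgrove=20 Cedarfen=8 Dunmere=11 Hollowpine=6 → close Ashgrove (overflow 7)
  20÷3 = 6 each, +1 to first 2
Round 2: Cedarfen=15 Dunmere=18 Hollowpine=12 → close Hollowpine (overflow 6)
  12÷2 = 6 each, +1 to first 0
Round 3: Cedarfen=21 Dunmere=24 → close Dunmere (overflow 10)
  24÷1 = 24 each, +1 to first 0

Closure order: Ashgrove, Hollowpine, Dunmere
Last habitat: Cedarfen with 45 animals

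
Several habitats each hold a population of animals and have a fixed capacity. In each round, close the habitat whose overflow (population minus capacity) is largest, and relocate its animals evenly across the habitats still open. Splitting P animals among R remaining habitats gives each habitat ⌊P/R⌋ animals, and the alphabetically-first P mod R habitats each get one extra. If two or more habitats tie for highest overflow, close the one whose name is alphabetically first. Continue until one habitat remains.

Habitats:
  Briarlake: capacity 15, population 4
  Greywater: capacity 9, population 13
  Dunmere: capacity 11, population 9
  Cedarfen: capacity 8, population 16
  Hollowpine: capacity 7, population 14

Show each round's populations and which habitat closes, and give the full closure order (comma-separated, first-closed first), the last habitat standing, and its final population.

Round 1: Briarlake=4 Cedarfen=16 Dunmere=9 Greywater=13 Hollowpine=14 → close Cedarfen (overflow 8)
  16÷4 = 4 each, +1 to first 0
Round 2: Briarlake=8 Dunmere=13 Greywater=17 Hollowpine=18 → close Hollowpine (overflow 11)
  18÷3 = 6 each, +1 to first 0
Round 3: Briarlake=14 Dunmere=19 Greywater=23 → close Greywater (overflow 14)
  23÷2 = 11 each, +1 to first 1
Round 4: Briarlake=26 Dunmere=30 → close Dunmere (overflow 19)
  30÷1 = 30 each, +1 to first 0

Closure order: Cedarfen, Hollowpine, Greywater, Dunmere
Last habitat: Briarlake with 56 animals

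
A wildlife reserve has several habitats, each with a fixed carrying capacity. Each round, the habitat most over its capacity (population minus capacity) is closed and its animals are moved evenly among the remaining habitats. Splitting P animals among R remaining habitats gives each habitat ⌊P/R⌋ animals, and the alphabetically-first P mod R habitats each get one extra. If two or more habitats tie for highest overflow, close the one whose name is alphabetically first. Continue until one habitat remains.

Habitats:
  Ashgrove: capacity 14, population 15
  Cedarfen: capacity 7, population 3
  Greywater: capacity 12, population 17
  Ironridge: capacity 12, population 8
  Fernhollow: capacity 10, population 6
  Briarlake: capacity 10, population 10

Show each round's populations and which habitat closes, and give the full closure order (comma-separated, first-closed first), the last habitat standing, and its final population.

Round 1: Ashgrove=15 Briarlake=10 Cedarfen=3 Fernhollow=6 Greywater=17 Ironridge=8 → close Greywater (overflow 5)
  17÷5 = 3 each, +1 to first 2
Round 2: Ashgrove=19 Briarlake=14 Cedarfen=6 Fernhollow=9 Ironridge=11 → close Ashgrove (overflow 5)
  19÷4 = 4 each, +1 to first 3
Round 3: Briarlake=19 Cedarfen=11 Fernhollow=14 Ironridge=15 → close Briarlake (overflow 9)
  19÷3 = 6 each, +1 to first 1
Round 4: Cedarfen=18 Fernhollow=20 Ironridge=21 → close Cedarfen (overflow 11)
  18÷2 = 9 each, +1 to first 0
Round 5: Fernhollow=29 Ironridge=30 → close Fernhollow (overflow 19)
  29÷1 = 29 each, +1 to first 0

Closure order: Greywater, Ashgrove, Briarlake, Cedarfen, Fernhollow
Last habitat: Ironridge with 59 animals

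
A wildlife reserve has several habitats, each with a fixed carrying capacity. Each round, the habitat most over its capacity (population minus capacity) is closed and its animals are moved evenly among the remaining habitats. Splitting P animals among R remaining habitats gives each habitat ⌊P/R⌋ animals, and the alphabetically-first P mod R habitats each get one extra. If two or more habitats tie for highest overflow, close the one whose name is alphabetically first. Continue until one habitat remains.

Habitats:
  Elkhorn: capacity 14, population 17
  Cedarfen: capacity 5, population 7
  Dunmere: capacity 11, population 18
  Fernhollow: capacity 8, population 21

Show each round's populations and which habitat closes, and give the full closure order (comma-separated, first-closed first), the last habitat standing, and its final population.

Round 1: Cedarfen=7 Dunmere=18 Elkhorn=17 Fernhollow=21 → close Fernhollow (overflow 13)
  21÷3 = 7 each, +1 to first 0
Round 2: Cedarfen=14 Dunmere=25 Elkhorn=24 → close Dunmere (overflow 14)
  25÷2 = 12 each, +1 to first 1
Round 3: Cedarfen=27 Elkhorn=36 → close Cedarfen (overflow 22)
  27÷1 = 27 each, +1 to first 0

Closure order: Fernhollow, Dunmere, Cedarfen
Last habitat: Elkhorn with 63 animals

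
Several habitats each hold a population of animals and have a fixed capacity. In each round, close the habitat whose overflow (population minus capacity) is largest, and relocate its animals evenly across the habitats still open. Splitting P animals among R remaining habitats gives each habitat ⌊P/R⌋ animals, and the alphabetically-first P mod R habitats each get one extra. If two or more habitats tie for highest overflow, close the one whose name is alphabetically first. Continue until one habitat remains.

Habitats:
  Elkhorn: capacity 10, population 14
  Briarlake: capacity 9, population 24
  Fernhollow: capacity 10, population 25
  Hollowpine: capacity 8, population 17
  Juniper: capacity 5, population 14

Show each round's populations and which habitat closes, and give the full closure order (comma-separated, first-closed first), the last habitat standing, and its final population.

Closure order: Briarlake, Fernhollow, Hollowpine, Juniper
Last habitat: Elkhorn with 94 animals

Round 1: Briarlake=24 Elkhorn=14 Fernhollow=25 Hollowpine=17 Juniper=14 → close Briarlake (overflow 15)
  24÷4 = 6 each, +1 to first 0
Round 2: Elkhorn=20 Fernhollow=31 Hollowpine=23 Juniper=20 → close Fernhollow (overflow 21)
  31÷3 = 10 each, +1 to first 1
Round 3: Elkhorn=31 Hollowpine=33 Juniper=30 → close Hollowpine (overflow 25)
  33÷2 = 16 each, +1 to first 1
Round 4: Elkhorn=48 Juniper=46 → close Juniper (overflow 41)
  46÷1 = 46 each, +1 to first 0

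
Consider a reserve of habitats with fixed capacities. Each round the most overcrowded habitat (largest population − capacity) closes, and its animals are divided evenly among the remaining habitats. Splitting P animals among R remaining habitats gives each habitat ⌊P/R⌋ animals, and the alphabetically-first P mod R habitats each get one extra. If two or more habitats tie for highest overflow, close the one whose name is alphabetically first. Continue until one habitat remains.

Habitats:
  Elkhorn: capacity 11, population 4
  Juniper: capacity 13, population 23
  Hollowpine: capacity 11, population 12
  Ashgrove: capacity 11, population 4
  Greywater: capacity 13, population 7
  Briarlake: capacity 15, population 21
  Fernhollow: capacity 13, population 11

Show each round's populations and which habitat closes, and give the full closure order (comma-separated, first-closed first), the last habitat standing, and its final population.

Closure order: Juniper, Briarlake, Hollowpine, Fernhollow, Ashgrove, Elkhorn
Last habitat: Greywater with 82 animals

Round 1: Ashgrove=4 Briarlake=21 Elkhorn=4 Fernhollow=11 Greywater=7 Hollowpine=12 Juniper=23 → close Juniper (overflow 10)
  23÷6 = 3 each, +1 to first 5
Round 2: Ashgrove=8 Briarlake=25 Elkhorn=8 Fernhollow=15 Greywater=11 Hollowpine=15 → close Briarlake (overflow 10)
  25÷5 = 5 each, +1 to first 0
Round 3: Ashgrove=13 Elkhorn=13 Fernhollow=20 Greywater=16 Hollowpine=20 → close Hollowpine (overflow 9)
  20÷4 = 5 each, +1 to first 0
Round 4: Ashgrove=18 Elkhorn=18 Fernhollow=25 Greywater=21 → close Fernhollow (overflow 12)
  25÷3 = 8 each, +1 to first 1
Round 5: Ashgrove=27 Elkhorn=26 Greywater=29 → close Ashgrove (overflow 16)
  27÷2 = 13 each, +1 to first 1
Round 6: Elkhorn=40 Greywater=42 → close Elkhorn (overflow 29)
  40÷1 = 40 each, +1 to first 0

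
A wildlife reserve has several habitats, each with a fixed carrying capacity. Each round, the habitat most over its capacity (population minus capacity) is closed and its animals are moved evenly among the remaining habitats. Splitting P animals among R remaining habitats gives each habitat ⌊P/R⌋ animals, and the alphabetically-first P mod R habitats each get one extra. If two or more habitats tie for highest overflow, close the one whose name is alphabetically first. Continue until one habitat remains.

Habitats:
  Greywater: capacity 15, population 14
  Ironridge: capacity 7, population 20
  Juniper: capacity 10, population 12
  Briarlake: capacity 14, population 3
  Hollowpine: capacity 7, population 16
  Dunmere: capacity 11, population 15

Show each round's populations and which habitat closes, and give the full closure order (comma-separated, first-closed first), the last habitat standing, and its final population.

Round 1: Briarlake=3 Dunmere=15 Greywater=14 Hollowpine=16 Ironridge=20 Juniper=12 → close Ironridge (overflow 13)
  20÷5 = 4 each, +1 to first 0
Round 2: Briarlake=7 Dunmere=19 Greywater=18 Hollowpine=20 Juniper=16 → close Hollowpine (overflow 13)
  20÷4 = 5 each, +1 to first 0
Round 3: Briarlake=12 Dunmere=24 Greywater=23 Juniper=21 → close Dunmere (overflow 13)
  24÷3 = 8 each, +1 to first 0
Round 4: Briarlake=20 Greywater=31 Juniper=29 → close Juniper (overflow 19)
  29÷2 = 14 each, +1 to first 1
Round 5: Briarlake=35 Greywater=45 → close Greywater (overflow 30)
  45÷1 = 45 each, +1 to first 0

Closure order: Ironridge, Hollowpine, Dunmere, Juniper, Greywater
Last habitat: Briarlake with 80 animals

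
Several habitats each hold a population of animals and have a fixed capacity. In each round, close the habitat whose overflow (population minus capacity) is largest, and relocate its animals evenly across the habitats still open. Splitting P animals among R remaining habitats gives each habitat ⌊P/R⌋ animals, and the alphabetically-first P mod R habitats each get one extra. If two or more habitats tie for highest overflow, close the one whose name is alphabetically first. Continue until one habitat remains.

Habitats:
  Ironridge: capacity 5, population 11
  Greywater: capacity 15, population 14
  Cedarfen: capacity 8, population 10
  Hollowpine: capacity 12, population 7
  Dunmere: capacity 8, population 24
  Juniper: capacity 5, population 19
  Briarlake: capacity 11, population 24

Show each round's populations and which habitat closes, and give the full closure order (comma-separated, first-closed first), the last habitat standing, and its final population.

Closure order: Dunmere, Juniper, Briarlake, Ironridge, Cedarfen, Greywater
Last habitat: Hollowpine with 109 animals

Round 1: Briarlake=24 Cedarfen=10 Dunmere=24 Greywater=14 Hollowpine=7 Ironridge=11 Juniper=19 → close Dunmere (overflow 16)
  24÷6 = 4 each, +1 to first 0
Round 2: Briarlake=28 Cedarfen=14 Greywater=18 Hollowpine=11 Ironridge=15 Juniper=23 → close Juniper (overflow 18)
  23÷5 = 4 each, +1 to first 3
Round 3: Briarlake=33 Cedarfen=19 Greywater=23 Hollowpine=15 Ironridge=19 → close Briarlake (overflow 22)
  33÷4 = 8 each, +1 to first 1
Round 4: Cedarfen=28 Greywater=31 Hollowpine=23 Ironridge=27 → close Ironridge (overflow 22)
  27÷3 = 9 each, +1 to first 0
Round 5: Cedarfen=37 Greywater=40 Hollowpine=32 → close Cedarfen (overflow 29)
  37÷2 = 18 each, +1 to first 1
Round 6: Greywater=59 Hollowpine=50 → close Greywater (overflow 44)
  59÷1 = 59 each, +1 to first 0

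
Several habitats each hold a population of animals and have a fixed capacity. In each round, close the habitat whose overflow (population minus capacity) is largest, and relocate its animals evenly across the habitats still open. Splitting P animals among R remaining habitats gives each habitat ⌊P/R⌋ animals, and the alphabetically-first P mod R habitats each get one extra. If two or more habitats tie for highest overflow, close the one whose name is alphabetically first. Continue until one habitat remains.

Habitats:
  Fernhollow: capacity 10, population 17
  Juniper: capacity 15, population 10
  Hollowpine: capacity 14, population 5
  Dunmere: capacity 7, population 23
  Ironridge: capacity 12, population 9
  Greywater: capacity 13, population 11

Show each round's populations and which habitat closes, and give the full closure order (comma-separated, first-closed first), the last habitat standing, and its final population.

Round 1: Dunmere=23 Fernhollow=17 Greywater=11 Hollowpine=5 Ironridge=9 Juniper=10 → close Dunmere (overflow 16)
  23÷5 = 4 each, +1 to first 3
Round 2: Fernhollow=22 Greywater=16 Hollowpine=10 Ironridge=13 Juniper=14 → close Fernhollow (overflow 12)
  22÷4 = 5 each, +1 to first 2
Round 3: Greywater=22 Hollowpine=16 Ironridge=18 Juniper=19 → close Greywater (overflow 9)
  22÷3 = 7 each, +1 to first 1
Round 4: Hollowpine=24 Ironridge=25 Juniper=26 → close Ironridge (overflow 13)
  25÷2 = 12 each, +1 to first 1
Round 5: Hollowpine=37 Juniper=38 → close Hollowpine (overflow 23)
  37÷1 = 37 each, +1 to first 0

Closure order: Dunmere, Fernhollow, Greywater, Ironridge, Hollowpine
Last habitat: Juniper with 75 animals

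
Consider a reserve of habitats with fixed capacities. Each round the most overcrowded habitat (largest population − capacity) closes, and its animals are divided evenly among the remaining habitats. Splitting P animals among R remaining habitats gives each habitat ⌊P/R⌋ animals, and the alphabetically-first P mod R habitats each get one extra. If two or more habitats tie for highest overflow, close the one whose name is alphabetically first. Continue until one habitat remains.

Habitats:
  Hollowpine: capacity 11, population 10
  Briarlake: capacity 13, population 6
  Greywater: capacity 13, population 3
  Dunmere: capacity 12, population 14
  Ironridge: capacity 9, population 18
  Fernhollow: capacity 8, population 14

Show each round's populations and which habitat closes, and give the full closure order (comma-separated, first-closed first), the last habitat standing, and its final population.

Closure order: Ironridge, Fernhollow, Dunmere, Hollowpine, Briarlake
Last habitat: Greywater with 65 animals

Round 1: Briarlake=6 Dunmere=14 Fernhollow=14 Greywater=3 Hollowpine=10 Ironridge=18 → close Ironridge (overflow 9)
  18÷5 = 3 each, +1 to first 3
Round 2: Briarlake=10 Dunmere=18 Fernhollow=18 Greywater=6 Hollowpine=13 → close Fernhollow (overflow 10)
  18÷4 = 4 each, +1 to first 2
Round 3: Briarlake=15 Dunmere=23 Greywater=10 Hollowpine=17 → close Dunmere (overflow 11)
  23÷3 = 7 each, +1 to first 2
Round 4: Briarlake=23 Greywater=18 Hollowpine=24 → close Hollowpine (overflow 13)
  24÷2 = 12 each, +1 to first 0
Round 5: Briarlake=35 Greywater=30 → close Briarlake (overflow 22)
  35÷1 = 35 each, +1 to first 0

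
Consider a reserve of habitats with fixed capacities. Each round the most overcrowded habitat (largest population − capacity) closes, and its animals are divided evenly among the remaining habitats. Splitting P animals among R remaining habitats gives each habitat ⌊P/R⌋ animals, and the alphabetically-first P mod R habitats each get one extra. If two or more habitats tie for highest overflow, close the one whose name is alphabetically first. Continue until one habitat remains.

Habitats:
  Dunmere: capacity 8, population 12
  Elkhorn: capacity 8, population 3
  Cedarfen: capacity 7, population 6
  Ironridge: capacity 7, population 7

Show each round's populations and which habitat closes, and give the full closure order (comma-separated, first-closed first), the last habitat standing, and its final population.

Closure order: Dunmere, Ironridge, Cedarfen
Last habitat: Elkhorn with 28 animals

Round 1: Cedarfen=6 Dunmere=12 Elkhorn=3 Ironridge=7 → close Dunmere (overflow 4)
  12÷3 = 4 each, +1 to first 0
Round 2: Cedarfen=10 Elkhorn=7 Ironridge=11 → close Ironridge (overflow 4)
  11÷2 = 5 each, +1 to first 1
Round 3: Cedarfen=16 Elkhorn=12 → close Cedarfen (overflow 9)
  16÷1 = 16 each, +1 to first 0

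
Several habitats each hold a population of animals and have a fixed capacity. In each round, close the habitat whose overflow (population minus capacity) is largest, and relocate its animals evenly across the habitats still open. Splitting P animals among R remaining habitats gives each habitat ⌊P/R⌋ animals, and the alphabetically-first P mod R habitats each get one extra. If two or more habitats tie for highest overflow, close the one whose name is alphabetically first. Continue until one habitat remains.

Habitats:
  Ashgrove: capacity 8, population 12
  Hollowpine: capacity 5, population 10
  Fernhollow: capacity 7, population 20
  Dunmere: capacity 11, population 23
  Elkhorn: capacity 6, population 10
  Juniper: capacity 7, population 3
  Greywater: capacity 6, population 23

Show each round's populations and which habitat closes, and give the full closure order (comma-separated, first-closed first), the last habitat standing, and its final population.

Round 1: Ashgrove=12 Dunmere=23 Elkhorn=10 Fernhollow=20 Greywater=23 Hollowpine=10 Juniper=3 → close Greywater (overflow 17)
  23÷6 = 3 each, +1 to first 5
Round 2: Ashgrove=16 Dunmere=27 Elkhorn=14 Fernhollow=24 Hollowpine=14 Juniper=6 → close Fernhollow (overflow 17)
  24÷5 = 4 each, +1 to first 4
Round 3: Ashgrove=21 Dunmere=32 Elkhorn=19 Hollowpine=19 Juniper=10 → close Dunmere (overflow 21)
  32÷4 = 8 each, +1 to first 0
Round 4: Ashgrove=29 Elkhorn=27 Hollowpine=27 Juniper=18 → close Hollowpine (overflow 22)
  27÷3 = 9 each, +1 to first 0
Round 5: Ashgrove=38 Elkhorn=36 Juniper=27 → close Ashgrove (overflow 30)
  38÷2 = 19 each, +1 to first 0
Round 6: Elkhorn=55 Juniper=46 → close Elkhorn (overflow 49)
  55÷1 = 55 each, +1 to first 0

Closure order: Greywater, Fernhollow, Dunmere, Hollowpine, Ashgrove, Elkhorn
Last habitat: Juniper with 101 animals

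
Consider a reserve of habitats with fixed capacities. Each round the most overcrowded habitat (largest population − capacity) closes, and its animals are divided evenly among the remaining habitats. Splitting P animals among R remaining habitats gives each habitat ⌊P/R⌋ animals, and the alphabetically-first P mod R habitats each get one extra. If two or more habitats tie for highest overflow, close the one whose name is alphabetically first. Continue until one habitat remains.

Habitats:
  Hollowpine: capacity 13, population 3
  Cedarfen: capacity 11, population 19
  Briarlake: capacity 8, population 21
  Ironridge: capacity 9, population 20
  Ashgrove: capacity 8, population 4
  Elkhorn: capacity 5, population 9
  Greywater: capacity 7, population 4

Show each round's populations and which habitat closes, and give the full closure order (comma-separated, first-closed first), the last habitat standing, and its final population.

Closure order: Briarlake, Ironridge, Cedarfen, Elkhorn, Ashgrove, Greywater
Last habitat: Hollowpine with 80 animals

Round 1: Ashgrove=4 Briarlake=21 Cedarfen=19 Elkhorn=9 Greywater=4 Hollowpine=3 Ironridge=20 → close Briarlake (overflow 13)
  21÷6 = 3 each, +1 to first 3
Round 2: Ashgrove=8 Cedarfen=23 Elkhorn=13 Greywater=7 Hollowpine=6 Ironridge=23 → close Ironridge (overflow 14)
  23÷5 = 4 each, +1 to first 3
Round 3: Ashgrove=13 Cedarfen=28 Elkhorn=18 Greywater=11 Hollowpine=10 → close Cedarfen (overflow 17)
  28÷4 = 7 each, +1 to first 0
Round 4: Ashgrove=20 Elkhorn=25 Greywater=18 Hollowpine=17 → close Elkhorn (overflow 20)
  25÷3 = 8 each, +1 to first 1
Round 5: Ashgrove=29 Greywater=26 Hollowpine=25 → close Ashgrove (overflow 21)
  29÷2 = 14 each, +1 to first 1
Round 6: Greywater=41 Hollowpine=39 → close Greywater (overflow 34)
  41÷1 = 41 each, +1 to first 0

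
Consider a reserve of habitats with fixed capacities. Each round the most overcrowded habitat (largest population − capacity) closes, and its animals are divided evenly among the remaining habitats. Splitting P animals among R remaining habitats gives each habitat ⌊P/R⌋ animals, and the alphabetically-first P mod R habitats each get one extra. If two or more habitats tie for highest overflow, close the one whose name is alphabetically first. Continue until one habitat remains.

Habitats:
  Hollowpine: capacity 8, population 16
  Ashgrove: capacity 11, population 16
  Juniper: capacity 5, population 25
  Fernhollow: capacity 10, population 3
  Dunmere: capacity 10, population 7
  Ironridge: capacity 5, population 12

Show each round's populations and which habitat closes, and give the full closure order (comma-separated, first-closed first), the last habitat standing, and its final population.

Round 1: Ashgrove=16 Dunmere=7 Fernhollow=3 Hollowpine=16 Ironridge=12 Juniper=25 → close Juniper (overflow 20)
  25÷5 = 5 each, +1 to first 0
Round 2: Ashgrove=21 Dunmere=12 Fernhollow=8 Hollowpine=21 Ironridge=17 → close Hollowpine (overflow 13)
  21÷4 = 5 each, +1 to first 1
Round 3: Ashgrove=27 Dunmere=17 Fernhollow=13 Ironridge=22 → close Ironridge (overflow 17)
  22÷3 = 7 each, +1 to first 1
Round 4: Ashgrove=35 Dunmere=24 Fernhollow=20 → close Ashgrove (overflow 24)
  35÷2 = 17 each, +1 to first 1
Round 5: Dunmere=42 Fernhollow=37 → close Dunmere (overflow 32)
  42÷1 = 42 each, +1 to first 0

Closure order: Juniper, Hollowpine, Ironridge, Ashgrove, Dunmere
Last habitat: Fernhollow with 79 animals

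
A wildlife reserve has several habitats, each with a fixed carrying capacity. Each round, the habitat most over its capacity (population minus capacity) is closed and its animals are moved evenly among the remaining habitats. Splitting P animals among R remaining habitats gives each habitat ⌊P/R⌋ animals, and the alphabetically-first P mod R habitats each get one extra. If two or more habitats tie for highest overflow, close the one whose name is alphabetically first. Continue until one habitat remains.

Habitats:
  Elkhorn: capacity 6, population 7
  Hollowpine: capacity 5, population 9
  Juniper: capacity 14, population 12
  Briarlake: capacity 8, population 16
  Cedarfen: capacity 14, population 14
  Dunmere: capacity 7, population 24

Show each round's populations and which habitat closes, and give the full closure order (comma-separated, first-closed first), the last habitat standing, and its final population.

Round 1: Briarlake=16 Cedarfen=14 Dunmere=24 Elkhorn=7 Hollowpine=9 Juniper=12 → close Dunmere (overflow 17)
  24÷5 = 4 each, +1 to first 4
Round 2: Briarlake=21 Cedarfen=19 Elkhorn=12 Hollowpine=14 Juniper=16 → close Briarlake (overflow 13)
  21÷4 = 5 each, +1 to first 1
Round 3: Cedarfen=25 Elkhorn=17 Hollowpine=19 Juniper=21 → close Hollowpine (overflow 14)
  19÷3 = 6 each, +1 to first 1
Round 4: Cedarfen=32 Elkhorn=23 Juniper=27 → close Cedarfen (overflow 18)
  32÷2 = 16 each, +1 to first 0
Round 5: Elkhorn=39 Juniper=43 → close Elkhorn (overflow 33)
  39÷1 = 39 each, +1 to first 0

Closure order: Dunmere, Briarlake, Hollowpine, Cedarfen, Elkhorn
Last habitat: Juniper with 82 animals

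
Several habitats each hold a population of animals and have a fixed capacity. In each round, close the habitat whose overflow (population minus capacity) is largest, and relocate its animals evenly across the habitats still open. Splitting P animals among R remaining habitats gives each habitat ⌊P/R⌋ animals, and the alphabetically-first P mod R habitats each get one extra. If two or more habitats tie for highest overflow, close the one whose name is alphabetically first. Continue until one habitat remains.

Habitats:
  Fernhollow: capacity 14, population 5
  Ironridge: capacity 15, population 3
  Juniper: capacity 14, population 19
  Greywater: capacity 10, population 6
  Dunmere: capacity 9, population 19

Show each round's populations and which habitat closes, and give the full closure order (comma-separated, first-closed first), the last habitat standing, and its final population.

Round 1: Dunmere=19 Fernhollow=5 Greywater=6 Ironridge=3 Juniper=19 → close Dunmere (overflow 10)
  19÷4 = 4 each, +1 to first 3
Round 2: Fernhollow=10 Greywater=11 Ironridge=8 Juniper=23 → close Juniper (overflow 9)
  23÷3 = 7 each, +1 to first 2
Round 3: Fernhollow=18 Greywater=19 Ironridge=15 → close Greywater (overflow 9)
  19÷2 = 9 each, +1 to first 1
Round 4: Fernhollow=28 Ironridge=24 → close Fernhollow (overflow 14)
  28÷1 = 28 each, +1 to first 0

Closure order: Dunmere, Juniper, Greywater, Fernhollow
Last habitat: Ironridge with 52 animals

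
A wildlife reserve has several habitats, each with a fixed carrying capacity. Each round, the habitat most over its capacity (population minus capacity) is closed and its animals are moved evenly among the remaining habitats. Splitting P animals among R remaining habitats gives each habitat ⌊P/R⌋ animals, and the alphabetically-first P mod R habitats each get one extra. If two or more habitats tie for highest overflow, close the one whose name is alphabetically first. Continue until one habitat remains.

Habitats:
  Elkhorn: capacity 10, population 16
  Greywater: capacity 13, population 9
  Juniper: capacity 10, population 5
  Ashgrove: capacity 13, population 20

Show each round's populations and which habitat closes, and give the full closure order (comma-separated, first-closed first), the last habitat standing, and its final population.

Round 1: Ashgrove=20 Elkhorn=16 Greywater=9 Juniper=5 → close Ashgrove (overflow 7)
  20÷3 = 6 each, +1 to first 2
Round 2: Elkhorn=23 Greywater=16 Juniper=11 → close Elkhorn (overflow 13)
  23÷2 = 11 each, +1 to first 1
Round 3: Greywater=28 Juniper=22 → close Greywater (overflow 15)
  28÷1 = 28 each, +1 to first 0

Closure order: Ashgrove, Elkhorn, Greywater
Last habitat: Juniper with 50 animals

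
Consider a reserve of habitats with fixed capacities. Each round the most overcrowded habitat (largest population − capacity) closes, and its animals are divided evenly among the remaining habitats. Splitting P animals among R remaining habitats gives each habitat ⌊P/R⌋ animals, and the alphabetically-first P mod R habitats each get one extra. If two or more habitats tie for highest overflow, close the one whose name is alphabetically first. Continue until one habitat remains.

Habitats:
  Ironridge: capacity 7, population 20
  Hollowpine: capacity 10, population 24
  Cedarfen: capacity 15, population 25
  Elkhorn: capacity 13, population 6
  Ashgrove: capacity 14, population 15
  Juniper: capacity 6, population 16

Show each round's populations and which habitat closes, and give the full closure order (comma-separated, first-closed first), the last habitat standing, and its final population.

Closure order: Hollowpine, Ironridge, Cedarfen, Juniper, Ashgrove
Last habitat: Elkhorn with 106 animals

Round 1: Ashgrove=15 Cedarfen=25 Elkhorn=6 Hollowpine=24 Ironridge=20 Juniper=16 → close Hollowpine (overflow 14)
  24÷5 = 4 each, +1 to first 4
Round 2: Ashgrove=20 Cedarfen=30 Elkhorn=11 Ironridge=25 Juniper=20 → close Ironridge (overflow 18)
  25÷4 = 6 each, +1 to first 1
Round 3: Ashgrove=27 Cedarfen=36 Elkhorn=17 Juniper=26 → close Cedarfen (overflow 21)
  36÷3 = 12 each, +1 to first 0
Round 4: Ashgrove=39 Elkhorn=29 Juniper=38 → close Juniper (overflow 32)
  38÷2 = 19 each, +1 to first 0
Round 5: Ashgrove=58 Elkhorn=48 → close Ashgrove (overflow 44)
  58÷1 = 58 each, +1 to first 0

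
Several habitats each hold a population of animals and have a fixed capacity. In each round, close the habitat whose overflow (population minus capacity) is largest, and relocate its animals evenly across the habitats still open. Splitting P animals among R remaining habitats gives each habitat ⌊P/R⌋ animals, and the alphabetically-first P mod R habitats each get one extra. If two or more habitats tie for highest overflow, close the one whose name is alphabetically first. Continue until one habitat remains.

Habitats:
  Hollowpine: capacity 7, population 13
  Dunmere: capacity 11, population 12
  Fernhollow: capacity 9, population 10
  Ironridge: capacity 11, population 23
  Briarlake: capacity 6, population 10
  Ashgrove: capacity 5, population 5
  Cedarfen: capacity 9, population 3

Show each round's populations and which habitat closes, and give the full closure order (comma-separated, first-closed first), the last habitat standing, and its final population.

Round 1: Ashgrove=5 Briarlake=10 Cedarfen=3 Dunmere=12 Fernhollow=10 Hollowpine=13 Ironridge=23 → close Ironridge (overflow 12)
  23÷6 = 3 each, +1 to first 5
Round 2: Ashgrove=9 Briarlake=14 Cedarfen=7 Dunmere=16 Fernhollow=14 Hollowpine=16 → close Hollowpine (overflow 9)
  16÷5 = 3 each, +1 to first 1
Round 3: Ashgrove=13 Briarlake=17 Cedarfen=10 Dunmere=19 Fernhollow=17 → close Briarlake (overflow 11)
  17÷4 = 4 each, +1 to first 1
Round 4: Ashgrove=18 Cedarfen=14 Dunmere=23 Fernhollow=21 → close Ashgrove (overflow 13)
  18÷3 = 6 each, +1 to first 0
Round 5: Cedarfen=20 Dunmere=29 Fernhollow=27 → close Dunmere (overflow 18)
  29÷2 = 14 each, +1 to first 1
Round 6: Cedarfen=35 Fernhollow=41 → close Fernhollow (overflow 32)
  41÷1 = 41 each, +1 to first 0

Closure order: Ironridge, Hollowpine, Briarlake, Ashgrove, Dunmere, Fernhollow
Last habitat: Cedarfen with 76 animals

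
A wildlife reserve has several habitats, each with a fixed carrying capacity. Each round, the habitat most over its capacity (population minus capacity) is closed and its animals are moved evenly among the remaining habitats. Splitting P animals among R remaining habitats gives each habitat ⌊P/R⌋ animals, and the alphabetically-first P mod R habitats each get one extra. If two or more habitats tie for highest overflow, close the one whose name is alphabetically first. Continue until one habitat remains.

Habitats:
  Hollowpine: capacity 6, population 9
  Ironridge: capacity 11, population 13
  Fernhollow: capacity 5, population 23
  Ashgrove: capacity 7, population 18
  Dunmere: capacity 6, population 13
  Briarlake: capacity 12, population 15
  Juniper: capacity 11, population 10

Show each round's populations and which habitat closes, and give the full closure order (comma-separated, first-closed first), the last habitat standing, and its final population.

Round 1: Ashgrove=18 Briarlake=15 Dunmere=13 Fernhollow=23 Hollowpine=9 Ironridge=13 Juniper=10 → close Fernhollow (overflow 18)
  23÷6 = 3 each, +1 to first 5
Round 2: Ashgrove=22 Briarlake=19 Dunmere=17 Hollowpine=13 Ironridge=17 Juniper=13 → close Ashgrove (overflow 15)
  22÷5 = 4 each, +1 to first 2
Round 3: Briarlake=24 Dunmere=22 Hollowpine=17 Ironridge=21 Juniper=17 → close Dunmere (overflow 16)
  22÷4 = 5 each, +1 to first 2
Round 4: Briarlake=30 Hollowpine=23 Ironridge=26 Juniper=22 → close Briarlake (overflow 18)
  30÷3 = 10 each, +1 to first 0
Round 5: Hollowpine=33 Ironridge=36 Juniper=32 → close Hollowpine (overflow 27)
  33÷2 = 16 each, +1 to first 1
Round 6: Ironridge=53 Juniper=48 → close Ironridge (overflow 42)
  53÷1 = 53 each, +1 to first 0

Closure order: Fernhollow, Ashgrove, Dunmere, Briarlake, Hollowpine, Ironridge
Last habitat: Juniper with 101 animals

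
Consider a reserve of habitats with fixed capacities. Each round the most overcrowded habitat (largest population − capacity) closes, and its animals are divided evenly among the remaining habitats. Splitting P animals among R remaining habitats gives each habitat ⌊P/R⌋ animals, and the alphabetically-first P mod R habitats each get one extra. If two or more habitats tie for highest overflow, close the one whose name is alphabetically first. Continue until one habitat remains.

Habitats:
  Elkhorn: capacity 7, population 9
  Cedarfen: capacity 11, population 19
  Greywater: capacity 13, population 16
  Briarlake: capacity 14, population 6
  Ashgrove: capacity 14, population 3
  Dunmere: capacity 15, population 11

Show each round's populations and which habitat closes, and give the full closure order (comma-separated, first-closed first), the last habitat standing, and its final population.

Round 1: Ashgrove=3 Briarlake=6 Cedarfen=19 Dunmere=11 Elkhorn=9 Greywater=16 → close Cedarfen (overflow 8)
  19÷5 = 3 each, +1 to first 4
Round 2: Ashgrove=7 Briarlake=10 Dunmere=15 Elkhorn=13 Greywater=19 → close Elkhorn (overflow 6)
  13÷4 = 3 each, +1 to first 1
Round 3: Ashgrove=11 Briarlake=13 Dunmere=18 Greywater=22 → close Greywater (overflow 9)
  22÷3 = 7 each, +1 to first 1
Round 4: Ashgrove=19 Briarlake=20 Dunmere=25 → close Dunmere (overflow 10)
  25÷2 = 12 each, +1 to first 1
Round 5: Ashgrove=32 Briarlake=32 → close Ashgrove (overflow 18)
  32÷1 = 32 each, +1 to first 0

Closure order: Cedarfen, Elkhorn, Greywater, Dunmere, Ashgrove
Last habitat: Briarlake with 64 animals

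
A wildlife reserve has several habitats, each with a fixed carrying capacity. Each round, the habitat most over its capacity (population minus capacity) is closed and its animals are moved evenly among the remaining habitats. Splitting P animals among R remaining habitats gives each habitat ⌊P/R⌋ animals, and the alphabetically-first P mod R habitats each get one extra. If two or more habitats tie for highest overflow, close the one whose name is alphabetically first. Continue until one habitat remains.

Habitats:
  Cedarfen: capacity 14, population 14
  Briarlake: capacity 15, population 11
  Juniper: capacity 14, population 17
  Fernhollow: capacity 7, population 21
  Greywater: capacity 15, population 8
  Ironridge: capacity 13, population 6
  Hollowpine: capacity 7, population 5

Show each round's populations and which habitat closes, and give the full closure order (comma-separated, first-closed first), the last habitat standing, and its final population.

Round 1: Briarlake=11 Cedarfen=14 Fernhollow=21 Greywater=8 Hollowpine=5 Ironridge=6 Juniper=17 → close Fernhollow (overflow 14)
  21÷6 = 3 each, +1 to first 3
Round 2: Briarlake=15 Cedarfen=18 Greywater=12 Hollowpine=8 Ironridge=9 Juniper=20 → close Juniper (overflow 6)
  20÷5 = 4 each, +1 to first 0
Round 3: Briarlake=19 Cedarfen=22 Greywater=16 Hollowpine=12 Ironridge=13 → close Cedarfen (overflow 8)
  22÷4 = 5 each, +1 to first 2
Round 4: Briarlake=25 Greywater=22 Hollowpine=17 Ironridge=18 → close Briarlake (overflow 10)
  25÷3 = 8 each, +1 to first 1
Round 5: Greywater=31 Hollowpine=25 Ironridge=26 → close Hollowpine (overflow 18)
  25÷2 = 12 each, +1 to first 1
Round 6: Greywater=44 Ironridge=38 → close Greywater (overflow 29)
  44÷1 = 44 each, +1 to first 0

Closure order: Fernhollow, Juniper, Cedarfen, Briarlake, Hollowpine, Greywater
Last habitat: Ironridge with 82 animals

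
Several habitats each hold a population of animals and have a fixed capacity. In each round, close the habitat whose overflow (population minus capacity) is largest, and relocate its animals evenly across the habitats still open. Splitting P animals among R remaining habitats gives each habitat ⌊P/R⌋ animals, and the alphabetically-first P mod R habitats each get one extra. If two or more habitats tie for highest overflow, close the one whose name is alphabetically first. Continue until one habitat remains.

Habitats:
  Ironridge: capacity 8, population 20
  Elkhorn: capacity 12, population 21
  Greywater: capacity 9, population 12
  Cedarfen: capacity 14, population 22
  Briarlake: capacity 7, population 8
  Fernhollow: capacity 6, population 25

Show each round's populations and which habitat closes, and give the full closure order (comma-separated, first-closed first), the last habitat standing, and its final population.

Closure order: Fernhollow, Ironridge, Elkhorn, Cedarfen, Briarlake
Last habitat: Greywater with 108 animals

Round 1: Briarlake=8 Cedarfen=22 Elkhorn=21 Fernhollow=25 Greywater=12 Ironridge=20 → close Fernhollow (overflow 19)
  25÷5 = 5 each, +1 to first 0
Round 2: Briarlake=13 Cedarfen=27 Elkhorn=26 Greywater=17 Ironridge=25 → close Ironridge (overflow 17)
  25÷4 = 6 each, +1 to first 1
Round 3: Briarlake=20 Cedarfen=33 Elkhorn=32 Greywater=23 → close Elkhorn (overflow 20)
  32÷3 = 10 each, +1 to first 2
Round 4: Briarlake=31 Cedarfen=44 Greywater=33 → close Cedarfen (overflow 30)
  44÷2 = 22 each, +1 to first 0
Round 5: Briarlake=53 Greywater=55 → close Briarlake (overflow 46)
  53÷1 = 53 each, +1 to first 0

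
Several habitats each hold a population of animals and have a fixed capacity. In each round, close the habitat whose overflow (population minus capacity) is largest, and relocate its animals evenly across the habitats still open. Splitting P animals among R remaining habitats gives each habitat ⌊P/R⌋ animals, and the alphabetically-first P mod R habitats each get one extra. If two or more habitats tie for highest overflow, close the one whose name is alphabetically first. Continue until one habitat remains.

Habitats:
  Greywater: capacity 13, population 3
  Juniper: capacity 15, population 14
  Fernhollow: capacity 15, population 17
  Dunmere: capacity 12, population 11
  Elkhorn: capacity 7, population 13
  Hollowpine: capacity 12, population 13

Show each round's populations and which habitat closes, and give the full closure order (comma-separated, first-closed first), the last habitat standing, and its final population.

Closure order: Elkhorn, Fernhollow, Hollowpine, Dunmere, Juniper
Last habitat: Greywater with 71 animals

Round 1: Dunmere=11 Elkhorn=13 Fernhollow=17 Greywater=3 Hollowpine=13 Juniper=14 → close Elkhorn (overflow 6)
  13÷5 = 2 each, +1 to first 3
Round 2: Dunmere=14 Fernhollow=20 Greywater=6 Hollowpine=15 Juniper=16 → close Fernhollow (overflow 5)
  20÷4 = 5 each, +1 to first 0
Round 3: Dunmere=19 Greywater=11 Hollowpine=20 Juniper=21 → close Hollowpine (overflow 8)
  20÷3 = 6 each, +1 to first 2
Round 4: Dunmere=26 Greywater=18 Juniper=27 → close Dunmere (overflow 14)
  26÷2 = 13 each, +1 to first 0
Round 5: Greywater=31 Juniper=40 → close Juniper (overflow 25)
  40÷1 = 40 each, +1 to first 0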